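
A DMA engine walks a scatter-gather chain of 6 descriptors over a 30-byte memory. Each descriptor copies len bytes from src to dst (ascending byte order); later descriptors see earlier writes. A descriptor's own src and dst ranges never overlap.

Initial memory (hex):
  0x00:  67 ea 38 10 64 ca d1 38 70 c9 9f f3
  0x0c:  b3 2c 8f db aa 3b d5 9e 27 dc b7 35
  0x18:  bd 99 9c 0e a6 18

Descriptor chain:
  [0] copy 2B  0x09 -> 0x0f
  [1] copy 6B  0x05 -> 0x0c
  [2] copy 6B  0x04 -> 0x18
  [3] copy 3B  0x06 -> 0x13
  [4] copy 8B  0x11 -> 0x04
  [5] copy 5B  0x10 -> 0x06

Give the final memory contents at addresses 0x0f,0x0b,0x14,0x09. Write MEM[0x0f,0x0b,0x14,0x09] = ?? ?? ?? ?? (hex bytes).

D0: mem[0x0f..0x10] <- [c9 9f]
D1: mem[0x0c..0x11] <- [ca d1 38 70 c9 9f]
D2: mem[0x18..0x1d] <- [64 ca d1 38 70 c9]
D3: mem[0x13..0x15] <- [d1 38 70]
D4: mem[0x04..0x0b] <- [9f d5 d1 38 70 b7 35 64]
D5: mem[0x06..0x0a] <- [c9 9f d5 d1 38]
query mem[0x0f]=0x70, mem[0x0b]=0x64, mem[0x14]=0x38, mem[0x09]=0xd1

MEM[0x0f,0x0b,0x14,0x09] = 70 64 38 d1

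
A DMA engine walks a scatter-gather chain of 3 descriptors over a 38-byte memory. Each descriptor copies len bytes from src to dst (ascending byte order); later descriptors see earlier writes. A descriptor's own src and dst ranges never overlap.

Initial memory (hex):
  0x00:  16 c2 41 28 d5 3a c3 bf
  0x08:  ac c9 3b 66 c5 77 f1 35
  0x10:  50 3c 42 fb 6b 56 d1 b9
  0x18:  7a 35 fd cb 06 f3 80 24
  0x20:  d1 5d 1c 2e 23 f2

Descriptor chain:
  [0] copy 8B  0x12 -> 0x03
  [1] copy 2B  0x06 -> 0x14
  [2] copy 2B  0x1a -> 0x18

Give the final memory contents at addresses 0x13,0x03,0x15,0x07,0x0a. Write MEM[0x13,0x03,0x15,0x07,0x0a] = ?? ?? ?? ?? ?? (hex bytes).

MEM[0x13,0x03,0x15,0x07,0x0a] = fb 42 d1 d1 35

[0] 0x12->0x03 len=8 : 42 fb 6b 56 d1 b9 7a 35
[1] 0x06->0x14 len=2 : 56 d1
[2] 0x1a->0x18 len=2 : fd cb
query mem[0x13]=0xfb, mem[0x03]=0x42, mem[0x15]=0xd1, mem[0x07]=0xd1, mem[0x0a]=0x35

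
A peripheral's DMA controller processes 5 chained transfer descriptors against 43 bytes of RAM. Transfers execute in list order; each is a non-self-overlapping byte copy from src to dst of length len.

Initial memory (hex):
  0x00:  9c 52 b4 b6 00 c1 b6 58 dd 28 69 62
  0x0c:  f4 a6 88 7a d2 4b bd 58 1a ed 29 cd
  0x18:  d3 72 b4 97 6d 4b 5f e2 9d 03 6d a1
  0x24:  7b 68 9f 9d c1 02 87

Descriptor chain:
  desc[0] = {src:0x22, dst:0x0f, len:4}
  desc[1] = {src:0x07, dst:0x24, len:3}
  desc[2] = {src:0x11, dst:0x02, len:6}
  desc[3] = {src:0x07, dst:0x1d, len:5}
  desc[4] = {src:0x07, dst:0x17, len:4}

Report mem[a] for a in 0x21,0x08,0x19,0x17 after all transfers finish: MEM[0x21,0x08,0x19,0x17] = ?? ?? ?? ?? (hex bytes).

D0: mem[0x0f..0x12] <- [6d a1 7b 68]
D1: mem[0x24..0x26] <- [58 dd 28]
D2: mem[0x02..0x07] <- [7b 68 58 1a ed 29]
D3: mem[0x1d..0x21] <- [29 dd 28 69 62]
D4: mem[0x17..0x1a] <- [29 dd 28 69]
query mem[0x21]=0x62, mem[0x08]=0xdd, mem[0x19]=0x28, mem[0x17]=0x29

MEM[0x21,0x08,0x19,0x17] = 62 dd 28 29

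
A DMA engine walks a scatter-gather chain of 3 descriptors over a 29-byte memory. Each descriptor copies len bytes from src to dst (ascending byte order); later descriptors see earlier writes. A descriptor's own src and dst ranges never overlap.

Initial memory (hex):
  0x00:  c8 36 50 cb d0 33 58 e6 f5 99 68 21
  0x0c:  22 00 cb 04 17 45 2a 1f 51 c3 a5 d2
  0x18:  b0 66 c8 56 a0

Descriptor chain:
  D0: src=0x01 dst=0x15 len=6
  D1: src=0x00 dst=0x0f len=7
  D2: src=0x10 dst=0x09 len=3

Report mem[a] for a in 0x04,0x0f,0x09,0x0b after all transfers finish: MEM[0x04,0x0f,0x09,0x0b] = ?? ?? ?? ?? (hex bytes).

MEM[0x04,0x0f,0x09,0x0b] = d0 c8 36 cb

D0: mem[0x15..0x1a] <- [36 50 cb d0 33 58]
D1: mem[0x0f..0x15] <- [c8 36 50 cb d0 33 58]
D2: mem[0x09..0x0b] <- [36 50 cb]
query mem[0x04]=0xd0, mem[0x0f]=0xc8, mem[0x09]=0x36, mem[0x0b]=0xcb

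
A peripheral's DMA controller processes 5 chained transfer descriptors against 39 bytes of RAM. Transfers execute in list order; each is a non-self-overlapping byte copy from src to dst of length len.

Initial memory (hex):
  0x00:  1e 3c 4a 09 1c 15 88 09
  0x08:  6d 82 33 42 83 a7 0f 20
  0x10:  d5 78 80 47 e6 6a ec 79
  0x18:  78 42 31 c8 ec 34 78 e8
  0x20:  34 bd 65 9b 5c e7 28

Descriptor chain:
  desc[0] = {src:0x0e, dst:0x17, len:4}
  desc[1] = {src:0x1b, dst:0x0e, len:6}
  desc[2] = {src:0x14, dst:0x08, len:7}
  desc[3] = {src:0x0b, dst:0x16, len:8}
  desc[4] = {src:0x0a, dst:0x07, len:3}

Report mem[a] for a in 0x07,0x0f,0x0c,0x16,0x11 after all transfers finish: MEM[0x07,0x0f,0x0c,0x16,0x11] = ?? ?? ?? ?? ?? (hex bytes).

MEM[0x07,0x0f,0x0c,0x16,0x11] = ec ec 20 0f 78

#0 dst[0x17+4] := {0x0f,0x20,0xd5,0x78}
#1 dst[0x0e+6] := {0xc8,0xec,0x34,0x78,0xe8,0x34}
#2 dst[0x08+7] := {0xe6,0x6a,0xec,0x0f,0x20,0xd5,0x78}
#3 dst[0x16+8] := {0x0f,0x20,0xd5,0x78,0xec,0x34,0x78,0xe8}
#4 dst[0x07+3] := {0xec,0x0f,0x20}
query mem[0x07]=0xec, mem[0x0f]=0xec, mem[0x0c]=0x20, mem[0x16]=0x0f, mem[0x11]=0x78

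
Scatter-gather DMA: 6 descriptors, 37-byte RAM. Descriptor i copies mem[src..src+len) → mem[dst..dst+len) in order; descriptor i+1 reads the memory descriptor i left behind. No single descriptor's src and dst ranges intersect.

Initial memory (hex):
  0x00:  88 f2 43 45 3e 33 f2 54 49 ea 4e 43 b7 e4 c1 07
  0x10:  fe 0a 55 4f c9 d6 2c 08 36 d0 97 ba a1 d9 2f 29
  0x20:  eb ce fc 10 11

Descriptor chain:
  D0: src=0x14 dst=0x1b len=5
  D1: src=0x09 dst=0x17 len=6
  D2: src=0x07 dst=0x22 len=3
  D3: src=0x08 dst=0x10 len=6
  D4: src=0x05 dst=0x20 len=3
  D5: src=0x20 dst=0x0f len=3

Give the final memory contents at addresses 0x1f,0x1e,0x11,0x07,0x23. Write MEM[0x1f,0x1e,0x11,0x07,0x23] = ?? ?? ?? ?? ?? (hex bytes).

MEM[0x1f,0x1e,0x11,0x07,0x23] = 36 08 54 54 49

  after D0: wrote 5B at 0x1b = c9d62c0836
  after D1: wrote 6B at 0x17 = ea4e43b7e4c1
  after D2: wrote 3B at 0x22 = 5449ea
  after D3: wrote 6B at 0x10 = 49ea4e43b7e4
  after D4: wrote 3B at 0x20 = 33f254
  after D5: wrote 3B at 0x0f = 33f254
query mem[0x1f]=0x36, mem[0x1e]=0x08, mem[0x11]=0x54, mem[0x07]=0x54, mem[0x23]=0x49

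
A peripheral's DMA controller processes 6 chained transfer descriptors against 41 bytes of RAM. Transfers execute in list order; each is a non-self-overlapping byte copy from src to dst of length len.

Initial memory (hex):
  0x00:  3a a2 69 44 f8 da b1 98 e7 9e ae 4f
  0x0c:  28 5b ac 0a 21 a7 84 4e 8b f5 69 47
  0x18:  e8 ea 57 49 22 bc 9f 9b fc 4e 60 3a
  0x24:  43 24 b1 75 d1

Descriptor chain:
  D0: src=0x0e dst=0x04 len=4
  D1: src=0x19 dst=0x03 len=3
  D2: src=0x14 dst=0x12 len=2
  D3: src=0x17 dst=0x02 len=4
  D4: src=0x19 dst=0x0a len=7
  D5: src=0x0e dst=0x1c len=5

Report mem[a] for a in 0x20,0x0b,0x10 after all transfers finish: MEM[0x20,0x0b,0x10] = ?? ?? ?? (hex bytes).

  after D0: wrote 4B at 0x04 = ac0a21a7
  after D1: wrote 3B at 0x03 = ea5749
  after D2: wrote 2B at 0x12 = 8bf5
  after D3: wrote 4B at 0x02 = 47e8ea57
  after D4: wrote 7B at 0x0a = ea574922bc9f9b
  after D5: wrote 5B at 0x1c = bc9f9ba78b
query mem[0x20]=0x8b, mem[0x0b]=0x57, mem[0x10]=0x9b

MEM[0x20,0x0b,0x10] = 8b 57 9b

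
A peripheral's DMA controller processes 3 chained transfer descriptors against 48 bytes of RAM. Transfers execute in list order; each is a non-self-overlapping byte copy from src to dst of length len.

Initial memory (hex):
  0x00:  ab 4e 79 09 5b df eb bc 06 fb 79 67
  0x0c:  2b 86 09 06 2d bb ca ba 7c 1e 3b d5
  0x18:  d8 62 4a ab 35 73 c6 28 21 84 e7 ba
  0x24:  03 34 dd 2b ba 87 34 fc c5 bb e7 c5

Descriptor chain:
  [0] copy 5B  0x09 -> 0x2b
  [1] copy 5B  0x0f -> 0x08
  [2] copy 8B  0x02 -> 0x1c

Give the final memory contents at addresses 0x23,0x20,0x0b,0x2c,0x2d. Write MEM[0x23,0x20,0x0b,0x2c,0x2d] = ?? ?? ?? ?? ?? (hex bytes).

MEM[0x23,0x20,0x0b,0x2c,0x2d] = 2d eb ca 79 67

  after D0: wrote 5B at 0x2b = fb79672b86
  after D1: wrote 5B at 0x08 = 062dbbcaba
  after D2: wrote 8B at 0x1c = 79095bdfebbc062d
query mem[0x23]=0x2d, mem[0x20]=0xeb, mem[0x0b]=0xca, mem[0x2c]=0x79, mem[0x2d]=0x67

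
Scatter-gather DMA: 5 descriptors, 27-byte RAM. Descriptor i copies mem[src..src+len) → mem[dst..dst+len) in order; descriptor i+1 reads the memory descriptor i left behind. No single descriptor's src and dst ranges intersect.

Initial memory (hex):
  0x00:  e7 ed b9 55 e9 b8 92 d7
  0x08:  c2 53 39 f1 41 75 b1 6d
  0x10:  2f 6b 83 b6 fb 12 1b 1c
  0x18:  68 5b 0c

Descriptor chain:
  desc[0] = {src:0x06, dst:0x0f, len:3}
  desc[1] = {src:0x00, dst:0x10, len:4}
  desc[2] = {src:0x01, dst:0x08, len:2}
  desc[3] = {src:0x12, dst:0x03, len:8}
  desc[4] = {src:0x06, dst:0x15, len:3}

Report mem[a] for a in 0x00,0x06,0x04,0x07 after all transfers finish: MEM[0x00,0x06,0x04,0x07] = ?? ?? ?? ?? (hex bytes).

MEM[0x00,0x06,0x04,0x07] = e7 12 55 1b

#0 dst[0x0f+3] := {0x92,0xd7,0xc2}
#1 dst[0x10+4] := {0xe7,0xed,0xb9,0x55}
#2 dst[0x08+2] := {0xed,0xb9}
#3 dst[0x03+8] := {0xb9,0x55,0xfb,0x12,0x1b,0x1c,0x68,0x5b}
#4 dst[0x15+3] := {0x12,0x1b,0x1c}
query mem[0x00]=0xe7, mem[0x06]=0x12, mem[0x04]=0x55, mem[0x07]=0x1b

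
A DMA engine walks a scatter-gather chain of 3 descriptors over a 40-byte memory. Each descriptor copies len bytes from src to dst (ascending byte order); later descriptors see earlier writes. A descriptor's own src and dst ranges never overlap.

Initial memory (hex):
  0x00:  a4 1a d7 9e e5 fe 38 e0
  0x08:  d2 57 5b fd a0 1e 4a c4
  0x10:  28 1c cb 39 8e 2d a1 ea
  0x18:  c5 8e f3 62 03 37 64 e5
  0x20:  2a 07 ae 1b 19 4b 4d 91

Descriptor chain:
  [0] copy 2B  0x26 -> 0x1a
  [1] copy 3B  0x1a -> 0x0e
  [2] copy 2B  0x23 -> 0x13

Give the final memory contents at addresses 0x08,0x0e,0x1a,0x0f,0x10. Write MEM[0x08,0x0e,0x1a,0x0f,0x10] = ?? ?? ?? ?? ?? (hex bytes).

  after D0: wrote 2B at 0x1a = 4d91
  after D1: wrote 3B at 0x0e = 4d9103
  after D2: wrote 2B at 0x13 = 1b19
query mem[0x08]=0xd2, mem[0x0e]=0x4d, mem[0x1a]=0x4d, mem[0x0f]=0x91, mem[0x10]=0x03

MEM[0x08,0x0e,0x1a,0x0f,0x10] = d2 4d 4d 91 03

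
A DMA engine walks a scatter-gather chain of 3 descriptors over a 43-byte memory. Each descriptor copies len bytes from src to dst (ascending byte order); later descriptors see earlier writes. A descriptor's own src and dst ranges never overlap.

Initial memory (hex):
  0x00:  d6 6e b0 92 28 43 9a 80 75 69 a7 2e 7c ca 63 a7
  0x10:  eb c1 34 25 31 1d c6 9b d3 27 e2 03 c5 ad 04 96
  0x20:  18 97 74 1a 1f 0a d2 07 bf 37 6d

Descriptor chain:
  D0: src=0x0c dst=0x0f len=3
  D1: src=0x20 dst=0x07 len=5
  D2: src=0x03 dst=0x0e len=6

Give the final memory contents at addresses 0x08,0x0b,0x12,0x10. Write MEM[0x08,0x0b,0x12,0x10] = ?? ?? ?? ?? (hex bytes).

D0: mem[0x0f..0x11] <- [7c ca 63]
D1: mem[0x07..0x0b] <- [18 97 74 1a 1f]
D2: mem[0x0e..0x13] <- [92 28 43 9a 18 97]
query mem[0x08]=0x97, mem[0x0b]=0x1f, mem[0x12]=0x18, mem[0x10]=0x43

MEM[0x08,0x0b,0x12,0x10] = 97 1f 18 43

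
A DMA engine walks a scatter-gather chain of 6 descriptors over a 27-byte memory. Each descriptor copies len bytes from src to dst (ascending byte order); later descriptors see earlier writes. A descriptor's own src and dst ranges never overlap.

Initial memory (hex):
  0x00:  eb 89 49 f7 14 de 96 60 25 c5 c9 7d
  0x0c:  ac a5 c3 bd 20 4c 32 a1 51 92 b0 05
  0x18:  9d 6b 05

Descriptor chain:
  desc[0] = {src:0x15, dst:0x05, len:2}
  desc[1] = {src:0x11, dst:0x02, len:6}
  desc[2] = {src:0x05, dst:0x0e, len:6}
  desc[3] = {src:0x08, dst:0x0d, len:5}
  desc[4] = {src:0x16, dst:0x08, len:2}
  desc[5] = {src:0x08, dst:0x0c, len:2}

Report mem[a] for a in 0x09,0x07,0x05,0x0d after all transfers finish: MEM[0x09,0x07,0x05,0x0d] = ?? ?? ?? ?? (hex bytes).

[0] 0x15->0x05 len=2 : 92 b0
[1] 0x11->0x02 len=6 : 4c 32 a1 51 92 b0
[2] 0x05->0x0e len=6 : 51 92 b0 25 c5 c9
[3] 0x08->0x0d len=5 : 25 c5 c9 7d ac
[4] 0x16->0x08 len=2 : b0 05
[5] 0x08->0x0c len=2 : b0 05
query mem[0x09]=0x05, mem[0x07]=0xb0, mem[0x05]=0x51, mem[0x0d]=0x05

MEM[0x09,0x07,0x05,0x0d] = 05 b0 51 05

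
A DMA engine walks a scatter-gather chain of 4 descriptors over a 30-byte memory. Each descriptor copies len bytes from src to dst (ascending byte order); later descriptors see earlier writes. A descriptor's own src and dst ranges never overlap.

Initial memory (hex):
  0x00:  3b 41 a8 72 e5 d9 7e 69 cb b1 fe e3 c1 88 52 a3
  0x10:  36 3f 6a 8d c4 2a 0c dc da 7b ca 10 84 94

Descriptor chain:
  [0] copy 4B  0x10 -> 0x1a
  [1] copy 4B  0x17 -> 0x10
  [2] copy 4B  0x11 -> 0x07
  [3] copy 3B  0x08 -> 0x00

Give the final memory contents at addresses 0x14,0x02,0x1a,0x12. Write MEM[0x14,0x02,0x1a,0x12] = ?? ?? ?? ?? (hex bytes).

  after D0: wrote 4B at 0x1a = 363f6a8d
  after D1: wrote 4B at 0x10 = dcda7b36
  after D2: wrote 4B at 0x07 = da7b36c4
  after D3: wrote 3B at 0x00 = 7b36c4
query mem[0x14]=0xc4, mem[0x02]=0xc4, mem[0x1a]=0x36, mem[0x12]=0x7b

MEM[0x14,0x02,0x1a,0x12] = c4 c4 36 7b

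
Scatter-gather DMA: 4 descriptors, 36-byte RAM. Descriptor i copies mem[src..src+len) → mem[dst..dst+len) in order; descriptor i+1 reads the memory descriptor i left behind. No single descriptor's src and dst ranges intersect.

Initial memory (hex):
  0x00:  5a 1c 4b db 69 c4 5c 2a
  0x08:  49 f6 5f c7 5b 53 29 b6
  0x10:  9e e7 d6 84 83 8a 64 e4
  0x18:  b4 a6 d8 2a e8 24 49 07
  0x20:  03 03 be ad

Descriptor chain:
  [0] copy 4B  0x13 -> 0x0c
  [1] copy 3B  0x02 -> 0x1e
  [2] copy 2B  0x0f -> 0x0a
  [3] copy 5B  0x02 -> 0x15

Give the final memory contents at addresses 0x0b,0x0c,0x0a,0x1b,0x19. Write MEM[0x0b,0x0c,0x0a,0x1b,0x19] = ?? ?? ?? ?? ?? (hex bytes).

  after D0: wrote 4B at 0x0c = 84838a64
  after D1: wrote 3B at 0x1e = 4bdb69
  after D2: wrote 2B at 0x0a = 649e
  after D3: wrote 5B at 0x15 = 4bdb69c45c
query mem[0x0b]=0x9e, mem[0x0c]=0x84, mem[0x0a]=0x64, mem[0x1b]=0x2a, mem[0x19]=0x5c

MEM[0x0b,0x0c,0x0a,0x1b,0x19] = 9e 84 64 2a 5c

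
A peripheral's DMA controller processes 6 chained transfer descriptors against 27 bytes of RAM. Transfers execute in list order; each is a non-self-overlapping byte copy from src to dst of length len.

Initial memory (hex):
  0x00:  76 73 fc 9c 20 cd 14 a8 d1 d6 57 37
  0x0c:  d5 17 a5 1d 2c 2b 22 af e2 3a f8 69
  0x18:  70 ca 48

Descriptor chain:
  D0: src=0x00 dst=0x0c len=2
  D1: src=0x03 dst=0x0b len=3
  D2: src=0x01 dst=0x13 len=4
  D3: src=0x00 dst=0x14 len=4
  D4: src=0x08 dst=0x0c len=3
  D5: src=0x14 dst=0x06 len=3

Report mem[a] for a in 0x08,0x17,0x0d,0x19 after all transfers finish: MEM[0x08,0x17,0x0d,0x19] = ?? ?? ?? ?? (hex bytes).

MEM[0x08,0x17,0x0d,0x19] = fc 9c d6 ca

[0] 0x00->0x0c len=2 : 76 73
[1] 0x03->0x0b len=3 : 9c 20 cd
[2] 0x01->0x13 len=4 : 73 fc 9c 20
[3] 0x00->0x14 len=4 : 76 73 fc 9c
[4] 0x08->0x0c len=3 : d1 d6 57
[5] 0x14->0x06 len=3 : 76 73 fc
query mem[0x08]=0xfc, mem[0x17]=0x9c, mem[0x0d]=0xd6, mem[0x19]=0xca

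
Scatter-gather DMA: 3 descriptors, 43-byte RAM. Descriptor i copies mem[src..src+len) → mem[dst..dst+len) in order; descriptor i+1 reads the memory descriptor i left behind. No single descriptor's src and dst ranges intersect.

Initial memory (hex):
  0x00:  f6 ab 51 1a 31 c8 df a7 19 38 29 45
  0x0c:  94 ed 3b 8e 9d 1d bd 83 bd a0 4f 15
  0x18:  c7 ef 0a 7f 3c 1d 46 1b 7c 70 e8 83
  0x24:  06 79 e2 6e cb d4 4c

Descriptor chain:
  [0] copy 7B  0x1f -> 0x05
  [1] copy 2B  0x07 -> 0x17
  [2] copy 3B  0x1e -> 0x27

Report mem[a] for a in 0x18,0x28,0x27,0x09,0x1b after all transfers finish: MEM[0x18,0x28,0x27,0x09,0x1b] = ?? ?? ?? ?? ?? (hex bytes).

[0] 0x1f->0x05 len=7 : 1b 7c 70 e8 83 06 79
[1] 0x07->0x17 len=2 : 70 e8
[2] 0x1e->0x27 len=3 : 46 1b 7c
query mem[0x18]=0xe8, mem[0x28]=0x1b, mem[0x27]=0x46, mem[0x09]=0x83, mem[0x1b]=0x7f

MEM[0x18,0x28,0x27,0x09,0x1b] = e8 1b 46 83 7f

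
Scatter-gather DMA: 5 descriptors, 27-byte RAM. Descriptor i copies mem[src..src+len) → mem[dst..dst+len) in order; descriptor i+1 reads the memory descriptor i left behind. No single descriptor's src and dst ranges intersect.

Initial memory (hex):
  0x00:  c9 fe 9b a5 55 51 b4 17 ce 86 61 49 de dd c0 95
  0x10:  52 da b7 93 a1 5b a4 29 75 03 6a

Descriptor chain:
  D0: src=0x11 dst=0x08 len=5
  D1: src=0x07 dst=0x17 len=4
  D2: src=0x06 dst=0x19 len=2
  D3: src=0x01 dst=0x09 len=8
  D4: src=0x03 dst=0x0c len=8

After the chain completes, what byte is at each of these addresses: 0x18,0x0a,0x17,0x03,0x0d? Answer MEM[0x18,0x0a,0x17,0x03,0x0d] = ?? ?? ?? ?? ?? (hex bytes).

#0 dst[0x08+5] := {0xda,0xb7,0x93,0xa1,0x5b}
#1 dst[0x17+4] := {0x17,0xda,0xb7,0x93}
#2 dst[0x19+2] := {0xb4,0x17}
#3 dst[0x09+8] := {0xfe,0x9b,0xa5,0x55,0x51,0xb4,0x17,0xda}
#4 dst[0x0c+8] := {0xa5,0x55,0x51,0xb4,0x17,0xda,0xfe,0x9b}
query mem[0x18]=0xda, mem[0x0a]=0x9b, mem[0x17]=0x17, mem[0x03]=0xa5, mem[0x0d]=0x55

MEM[0x18,0x0a,0x17,0x03,0x0d] = da 9b 17 a5 55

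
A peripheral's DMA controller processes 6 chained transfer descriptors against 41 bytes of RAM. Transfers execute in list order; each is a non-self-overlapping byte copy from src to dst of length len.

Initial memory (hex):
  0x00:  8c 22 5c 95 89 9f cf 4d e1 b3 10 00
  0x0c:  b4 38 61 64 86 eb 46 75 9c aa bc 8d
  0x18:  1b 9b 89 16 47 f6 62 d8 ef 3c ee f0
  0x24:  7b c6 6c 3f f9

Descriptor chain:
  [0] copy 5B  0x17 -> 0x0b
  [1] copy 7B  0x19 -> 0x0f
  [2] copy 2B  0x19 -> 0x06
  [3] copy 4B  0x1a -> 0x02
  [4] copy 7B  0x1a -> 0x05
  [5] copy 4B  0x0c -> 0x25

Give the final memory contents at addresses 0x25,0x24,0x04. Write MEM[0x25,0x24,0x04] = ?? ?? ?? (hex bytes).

#0 dst[0x0b+5] := {0x8d,0x1b,0x9b,0x89,0x16}
#1 dst[0x0f+7] := {0x9b,0x89,0x16,0x47,0xf6,0x62,0xd8}
#2 dst[0x06+2] := {0x9b,0x89}
#3 dst[0x02+4] := {0x89,0x16,0x47,0xf6}
#4 dst[0x05+7] := {0x89,0x16,0x47,0xf6,0x62,0xd8,0xef}
#5 dst[0x25+4] := {0x1b,0x9b,0x89,0x9b}
query mem[0x25]=0x1b, mem[0x24]=0x7b, mem[0x04]=0x47

MEM[0x25,0x24,0x04] = 1b 7b 47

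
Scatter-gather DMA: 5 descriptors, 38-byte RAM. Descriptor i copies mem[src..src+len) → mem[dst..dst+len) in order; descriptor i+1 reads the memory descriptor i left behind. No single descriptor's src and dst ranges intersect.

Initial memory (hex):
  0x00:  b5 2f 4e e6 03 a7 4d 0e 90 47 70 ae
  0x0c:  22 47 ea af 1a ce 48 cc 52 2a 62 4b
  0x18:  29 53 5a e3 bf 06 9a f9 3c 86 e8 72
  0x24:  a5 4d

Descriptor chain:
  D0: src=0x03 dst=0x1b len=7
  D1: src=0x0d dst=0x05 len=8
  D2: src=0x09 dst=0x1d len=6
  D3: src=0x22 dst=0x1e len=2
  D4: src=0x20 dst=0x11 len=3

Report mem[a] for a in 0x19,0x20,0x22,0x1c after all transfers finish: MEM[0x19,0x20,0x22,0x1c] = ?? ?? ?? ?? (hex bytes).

MEM[0x19,0x20,0x22,0x1c] = 53 52 ea 03

[0] 0x03->0x1b len=7 : e6 03 a7 4d 0e 90 47
[1] 0x0d->0x05 len=8 : 47 ea af 1a ce 48 cc 52
[2] 0x09->0x1d len=6 : ce 48 cc 52 47 ea
[3] 0x22->0x1e len=2 : ea 72
[4] 0x20->0x11 len=3 : 52 47 ea
query mem[0x19]=0x53, mem[0x20]=0x52, mem[0x22]=0xea, mem[0x1c]=0x03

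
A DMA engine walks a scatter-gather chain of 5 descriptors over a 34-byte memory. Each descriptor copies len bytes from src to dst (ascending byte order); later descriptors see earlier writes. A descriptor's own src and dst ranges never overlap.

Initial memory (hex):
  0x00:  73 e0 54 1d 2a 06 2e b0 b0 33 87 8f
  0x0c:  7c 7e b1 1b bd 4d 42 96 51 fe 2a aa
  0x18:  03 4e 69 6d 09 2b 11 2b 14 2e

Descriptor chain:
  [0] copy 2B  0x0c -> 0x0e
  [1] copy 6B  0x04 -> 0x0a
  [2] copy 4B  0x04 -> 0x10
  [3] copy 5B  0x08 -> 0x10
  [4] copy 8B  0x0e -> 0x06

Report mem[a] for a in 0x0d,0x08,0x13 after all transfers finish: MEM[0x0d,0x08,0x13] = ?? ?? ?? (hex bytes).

MEM[0x0d,0x08,0x13] = fe b0 06

#0 dst[0x0e+2] := {0x7c,0x7e}
#1 dst[0x0a+6] := {0x2a,0x06,0x2e,0xb0,0xb0,0x33}
#2 dst[0x10+4] := {0x2a,0x06,0x2e,0xb0}
#3 dst[0x10+5] := {0xb0,0x33,0x2a,0x06,0x2e}
#4 dst[0x06+8] := {0xb0,0x33,0xb0,0x33,0x2a,0x06,0x2e,0xfe}
query mem[0x0d]=0xfe, mem[0x08]=0xb0, mem[0x13]=0x06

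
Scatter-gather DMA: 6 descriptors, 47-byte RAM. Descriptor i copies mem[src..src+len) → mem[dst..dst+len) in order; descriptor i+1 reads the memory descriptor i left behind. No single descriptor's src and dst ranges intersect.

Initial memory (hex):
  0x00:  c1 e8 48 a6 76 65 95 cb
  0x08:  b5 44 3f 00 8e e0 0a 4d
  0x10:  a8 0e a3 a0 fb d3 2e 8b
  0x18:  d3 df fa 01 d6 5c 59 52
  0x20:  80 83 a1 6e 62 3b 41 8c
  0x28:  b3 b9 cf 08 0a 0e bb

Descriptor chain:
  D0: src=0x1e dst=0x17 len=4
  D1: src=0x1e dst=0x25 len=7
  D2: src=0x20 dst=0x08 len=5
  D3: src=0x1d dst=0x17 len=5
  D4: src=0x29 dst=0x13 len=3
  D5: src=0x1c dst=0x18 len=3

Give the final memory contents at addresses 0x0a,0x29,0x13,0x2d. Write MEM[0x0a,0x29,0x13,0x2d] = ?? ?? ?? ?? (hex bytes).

MEM[0x0a,0x29,0x13,0x2d] = a1 a1 a1 0e

#0 dst[0x17+4] := {0x59,0x52,0x80,0x83}
#1 dst[0x25+7] := {0x59,0x52,0x80,0x83,0xa1,0x6e,0x62}
#2 dst[0x08+5] := {0x80,0x83,0xa1,0x6e,0x62}
#3 dst[0x17+5] := {0x5c,0x59,0x52,0x80,0x83}
#4 dst[0x13+3] := {0xa1,0x6e,0x62}
#5 dst[0x18+3] := {0xd6,0x5c,0x59}
query mem[0x0a]=0xa1, mem[0x29]=0xa1, mem[0x13]=0xa1, mem[0x2d]=0x0e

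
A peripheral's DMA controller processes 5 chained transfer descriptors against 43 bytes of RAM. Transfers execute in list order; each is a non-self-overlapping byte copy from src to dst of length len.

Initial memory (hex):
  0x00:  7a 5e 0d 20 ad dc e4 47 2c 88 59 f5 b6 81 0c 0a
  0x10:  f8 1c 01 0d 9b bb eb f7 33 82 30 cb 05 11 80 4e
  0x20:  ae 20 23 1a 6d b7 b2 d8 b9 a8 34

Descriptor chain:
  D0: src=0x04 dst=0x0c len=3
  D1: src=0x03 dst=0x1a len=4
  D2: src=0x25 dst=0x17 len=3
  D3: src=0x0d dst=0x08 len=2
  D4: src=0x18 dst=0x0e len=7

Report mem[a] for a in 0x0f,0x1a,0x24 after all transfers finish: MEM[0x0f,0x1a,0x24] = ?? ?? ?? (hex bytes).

MEM[0x0f,0x1a,0x24] = d8 20 6d

  after D0: wrote 3B at 0x0c = addce4
  after D1: wrote 4B at 0x1a = 20addce4
  after D2: wrote 3B at 0x17 = b7b2d8
  after D3: wrote 2B at 0x08 = dce4
  after D4: wrote 7B at 0x0e = b2d820addce480
query mem[0x0f]=0xd8, mem[0x1a]=0x20, mem[0x24]=0x6d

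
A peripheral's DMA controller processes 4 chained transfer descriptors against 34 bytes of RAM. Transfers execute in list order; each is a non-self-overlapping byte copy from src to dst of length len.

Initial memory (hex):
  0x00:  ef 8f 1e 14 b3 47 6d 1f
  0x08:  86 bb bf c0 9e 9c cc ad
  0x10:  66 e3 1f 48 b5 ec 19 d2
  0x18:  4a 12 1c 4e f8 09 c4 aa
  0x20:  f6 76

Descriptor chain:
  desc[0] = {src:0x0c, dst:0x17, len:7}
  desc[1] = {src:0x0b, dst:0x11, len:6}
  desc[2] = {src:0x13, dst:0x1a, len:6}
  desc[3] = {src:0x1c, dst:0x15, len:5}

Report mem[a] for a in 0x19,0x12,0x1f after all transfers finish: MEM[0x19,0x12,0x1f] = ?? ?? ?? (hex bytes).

  after D0: wrote 7B at 0x17 = 9e9cccad66e31f
  after D1: wrote 6B at 0x11 = c09e9cccad66
  after D2: wrote 6B at 0x1a = 9cccad669e9c
  after D3: wrote 5B at 0x15 = ad669e9cf6
query mem[0x19]=0xf6, mem[0x12]=0x9e, mem[0x1f]=0x9c

MEM[0x19,0x12,0x1f] = f6 9e 9c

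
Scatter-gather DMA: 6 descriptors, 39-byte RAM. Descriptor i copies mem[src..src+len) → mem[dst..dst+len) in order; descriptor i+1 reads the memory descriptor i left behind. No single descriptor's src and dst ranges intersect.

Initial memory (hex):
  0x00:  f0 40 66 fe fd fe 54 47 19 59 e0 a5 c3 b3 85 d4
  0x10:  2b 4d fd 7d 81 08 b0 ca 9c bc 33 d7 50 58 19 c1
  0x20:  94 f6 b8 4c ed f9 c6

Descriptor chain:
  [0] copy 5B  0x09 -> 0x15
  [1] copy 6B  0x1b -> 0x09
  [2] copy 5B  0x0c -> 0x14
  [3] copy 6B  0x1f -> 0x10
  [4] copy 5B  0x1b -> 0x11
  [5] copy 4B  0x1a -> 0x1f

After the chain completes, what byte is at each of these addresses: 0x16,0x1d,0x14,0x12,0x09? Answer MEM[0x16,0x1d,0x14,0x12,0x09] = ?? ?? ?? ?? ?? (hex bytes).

#0 dst[0x15+5] := {0x59,0xe0,0xa5,0xc3,0xb3}
#1 dst[0x09+6] := {0xd7,0x50,0x58,0x19,0xc1,0x94}
#2 dst[0x14+5] := {0x19,0xc1,0x94,0xd4,0x2b}
#3 dst[0x10+6] := {0xc1,0x94,0xf6,0xb8,0x4c,0xed}
#4 dst[0x11+5] := {0xd7,0x50,0x58,0x19,0xc1}
#5 dst[0x1f+4] := {0x33,0xd7,0x50,0x58}
query mem[0x16]=0x94, mem[0x1d]=0x58, mem[0x14]=0x19, mem[0x12]=0x50, mem[0x09]=0xd7

MEM[0x16,0x1d,0x14,0x12,0x09] = 94 58 19 50 d7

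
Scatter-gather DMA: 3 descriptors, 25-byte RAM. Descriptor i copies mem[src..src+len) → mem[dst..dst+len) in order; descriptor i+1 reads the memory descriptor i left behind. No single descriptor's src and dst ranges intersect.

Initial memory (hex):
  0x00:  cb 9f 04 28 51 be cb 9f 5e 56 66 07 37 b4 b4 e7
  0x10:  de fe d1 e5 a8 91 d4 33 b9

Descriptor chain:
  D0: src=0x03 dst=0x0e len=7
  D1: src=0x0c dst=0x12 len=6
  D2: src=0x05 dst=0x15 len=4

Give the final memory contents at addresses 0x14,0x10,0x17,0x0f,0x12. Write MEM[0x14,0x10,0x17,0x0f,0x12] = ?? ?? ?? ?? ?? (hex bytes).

D0: mem[0x0e..0x14] <- [28 51 be cb 9f 5e 56]
D1: mem[0x12..0x17] <- [37 b4 28 51 be cb]
D2: mem[0x15..0x18] <- [be cb 9f 5e]
query mem[0x14]=0x28, mem[0x10]=0xbe, mem[0x17]=0x9f, mem[0x0f]=0x51, mem[0x12]=0x37

MEM[0x14,0x10,0x17,0x0f,0x12] = 28 be 9f 51 37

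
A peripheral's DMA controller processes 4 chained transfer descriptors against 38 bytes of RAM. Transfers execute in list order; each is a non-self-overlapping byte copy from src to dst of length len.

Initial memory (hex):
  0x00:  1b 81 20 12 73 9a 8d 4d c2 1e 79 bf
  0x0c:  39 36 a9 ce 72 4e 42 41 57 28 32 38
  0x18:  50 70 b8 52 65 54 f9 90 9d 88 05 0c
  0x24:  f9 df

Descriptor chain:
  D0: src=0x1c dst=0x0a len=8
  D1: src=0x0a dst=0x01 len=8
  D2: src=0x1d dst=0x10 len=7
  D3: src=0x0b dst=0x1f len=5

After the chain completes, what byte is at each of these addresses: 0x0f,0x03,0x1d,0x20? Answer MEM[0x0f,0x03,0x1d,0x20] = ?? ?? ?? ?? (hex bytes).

MEM[0x0f,0x03,0x1d,0x20] = 88 f9 54 f9

  after D0: wrote 8B at 0x0a = 6554f9909d88050c
  after D1: wrote 8B at 0x01 = 6554f9909d88050c
  after D2: wrote 7B at 0x10 = 54f9909d88050c
  after D3: wrote 5B at 0x1f = 54f9909d88
query mem[0x0f]=0x88, mem[0x03]=0xf9, mem[0x1d]=0x54, mem[0x20]=0xf9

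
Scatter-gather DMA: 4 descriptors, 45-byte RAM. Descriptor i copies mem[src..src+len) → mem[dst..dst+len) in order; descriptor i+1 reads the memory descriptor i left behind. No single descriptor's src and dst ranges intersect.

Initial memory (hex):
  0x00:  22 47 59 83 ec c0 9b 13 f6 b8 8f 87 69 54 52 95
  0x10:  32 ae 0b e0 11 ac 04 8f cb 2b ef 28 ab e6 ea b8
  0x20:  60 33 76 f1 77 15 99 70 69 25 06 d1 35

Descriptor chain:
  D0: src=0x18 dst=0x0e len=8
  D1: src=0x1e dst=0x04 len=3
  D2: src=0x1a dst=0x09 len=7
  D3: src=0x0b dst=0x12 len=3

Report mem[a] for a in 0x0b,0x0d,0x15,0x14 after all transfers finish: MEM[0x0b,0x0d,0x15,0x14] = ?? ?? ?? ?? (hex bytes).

MEM[0x0b,0x0d,0x15,0x14] = ab ea b8 ea

  after D0: wrote 8B at 0x0e = cb2bef28abe6eab8
  after D1: wrote 3B at 0x04 = eab860
  after D2: wrote 7B at 0x09 = ef28abe6eab860
  after D3: wrote 3B at 0x12 = abe6ea
query mem[0x0b]=0xab, mem[0x0d]=0xea, mem[0x15]=0xb8, mem[0x14]=0xea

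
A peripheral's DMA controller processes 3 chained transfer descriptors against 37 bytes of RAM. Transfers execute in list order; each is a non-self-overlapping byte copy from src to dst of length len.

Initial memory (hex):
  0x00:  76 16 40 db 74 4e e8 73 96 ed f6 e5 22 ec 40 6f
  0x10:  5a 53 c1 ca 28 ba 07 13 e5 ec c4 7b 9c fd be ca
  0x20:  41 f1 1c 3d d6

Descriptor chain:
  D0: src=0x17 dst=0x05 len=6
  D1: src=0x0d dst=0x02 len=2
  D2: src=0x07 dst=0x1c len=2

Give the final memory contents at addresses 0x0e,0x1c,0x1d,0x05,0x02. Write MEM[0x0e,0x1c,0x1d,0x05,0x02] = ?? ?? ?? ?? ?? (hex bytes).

[0] 0x17->0x05 len=6 : 13 e5 ec c4 7b 9c
[1] 0x0d->0x02 len=2 : ec 40
[2] 0x07->0x1c len=2 : ec c4
query mem[0x0e]=0x40, mem[0x1c]=0xec, mem[0x1d]=0xc4, mem[0x05]=0x13, mem[0x02]=0xec

MEM[0x0e,0x1c,0x1d,0x05,0x02] = 40 ec c4 13 ec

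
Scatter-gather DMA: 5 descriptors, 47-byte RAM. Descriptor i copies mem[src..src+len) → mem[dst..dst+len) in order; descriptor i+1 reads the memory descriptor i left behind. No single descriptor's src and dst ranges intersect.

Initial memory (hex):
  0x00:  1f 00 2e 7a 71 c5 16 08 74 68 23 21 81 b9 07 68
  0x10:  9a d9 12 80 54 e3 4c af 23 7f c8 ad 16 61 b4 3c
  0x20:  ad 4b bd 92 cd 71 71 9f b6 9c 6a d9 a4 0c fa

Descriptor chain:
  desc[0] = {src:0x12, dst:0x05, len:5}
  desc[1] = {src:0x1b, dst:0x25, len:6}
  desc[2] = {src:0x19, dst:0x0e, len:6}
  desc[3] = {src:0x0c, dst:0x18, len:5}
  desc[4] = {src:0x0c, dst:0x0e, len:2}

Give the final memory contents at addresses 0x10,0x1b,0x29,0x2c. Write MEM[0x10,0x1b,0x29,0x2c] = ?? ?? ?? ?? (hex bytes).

MEM[0x10,0x1b,0x29,0x2c] = ad c8 3c a4

D0: mem[0x05..0x09] <- [12 80 54 e3 4c]
D1: mem[0x25..0x2a] <- [ad 16 61 b4 3c ad]
D2: mem[0x0e..0x13] <- [7f c8 ad 16 61 b4]
D3: mem[0x18..0x1c] <- [81 b9 7f c8 ad]
D4: mem[0x0e..0x0f] <- [81 b9]
query mem[0x10]=0xad, mem[0x1b]=0xc8, mem[0x29]=0x3c, mem[0x2c]=0xa4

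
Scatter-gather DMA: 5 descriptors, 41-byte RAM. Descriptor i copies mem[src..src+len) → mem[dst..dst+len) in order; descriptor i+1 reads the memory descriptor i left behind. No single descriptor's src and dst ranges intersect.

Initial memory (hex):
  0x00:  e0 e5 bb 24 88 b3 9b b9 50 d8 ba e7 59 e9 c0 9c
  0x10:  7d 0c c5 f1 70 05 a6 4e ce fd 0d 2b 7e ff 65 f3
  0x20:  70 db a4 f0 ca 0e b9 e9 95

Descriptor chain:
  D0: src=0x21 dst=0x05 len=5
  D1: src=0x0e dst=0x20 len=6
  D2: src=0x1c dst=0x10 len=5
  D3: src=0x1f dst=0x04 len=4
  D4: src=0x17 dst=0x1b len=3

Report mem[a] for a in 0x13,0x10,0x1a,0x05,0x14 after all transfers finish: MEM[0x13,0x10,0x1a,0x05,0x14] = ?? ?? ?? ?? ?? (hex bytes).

  after D0: wrote 5B at 0x05 = dba4f0ca0e
  after D1: wrote 6B at 0x20 = c09c7d0cc5f1
  after D2: wrote 5B at 0x10 = 7eff65f3c0
  after D3: wrote 4B at 0x04 = f3c09c7d
  after D4: wrote 3B at 0x1b = 4ecefd
query mem[0x13]=0xf3, mem[0x10]=0x7e, mem[0x1a]=0x0d, mem[0x05]=0xc0, mem[0x14]=0xc0

MEM[0x13,0x10,0x1a,0x05,0x14] = f3 7e 0d c0 c0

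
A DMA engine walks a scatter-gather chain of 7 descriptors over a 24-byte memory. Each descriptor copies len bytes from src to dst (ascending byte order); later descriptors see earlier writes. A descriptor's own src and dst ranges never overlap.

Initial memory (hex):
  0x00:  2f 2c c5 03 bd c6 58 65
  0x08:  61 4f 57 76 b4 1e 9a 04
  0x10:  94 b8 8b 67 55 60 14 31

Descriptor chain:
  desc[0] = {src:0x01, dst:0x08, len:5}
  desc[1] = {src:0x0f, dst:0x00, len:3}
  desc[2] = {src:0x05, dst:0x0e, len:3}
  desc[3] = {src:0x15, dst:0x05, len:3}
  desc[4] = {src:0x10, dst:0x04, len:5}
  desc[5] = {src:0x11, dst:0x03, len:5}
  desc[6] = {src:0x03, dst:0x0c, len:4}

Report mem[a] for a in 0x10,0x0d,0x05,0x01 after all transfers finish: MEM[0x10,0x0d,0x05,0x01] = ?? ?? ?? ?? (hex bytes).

MEM[0x10,0x0d,0x05,0x01] = 65 8b 67 94

D0: mem[0x08..0x0c] <- [2c c5 03 bd c6]
D1: mem[0x00..0x02] <- [04 94 b8]
D2: mem[0x0e..0x10] <- [c6 58 65]
D3: mem[0x05..0x07] <- [60 14 31]
D4: mem[0x04..0x08] <- [65 b8 8b 67 55]
D5: mem[0x03..0x07] <- [b8 8b 67 55 60]
D6: mem[0x0c..0x0f] <- [b8 8b 67 55]
query mem[0x10]=0x65, mem[0x0d]=0x8b, mem[0x05]=0x67, mem[0x01]=0x94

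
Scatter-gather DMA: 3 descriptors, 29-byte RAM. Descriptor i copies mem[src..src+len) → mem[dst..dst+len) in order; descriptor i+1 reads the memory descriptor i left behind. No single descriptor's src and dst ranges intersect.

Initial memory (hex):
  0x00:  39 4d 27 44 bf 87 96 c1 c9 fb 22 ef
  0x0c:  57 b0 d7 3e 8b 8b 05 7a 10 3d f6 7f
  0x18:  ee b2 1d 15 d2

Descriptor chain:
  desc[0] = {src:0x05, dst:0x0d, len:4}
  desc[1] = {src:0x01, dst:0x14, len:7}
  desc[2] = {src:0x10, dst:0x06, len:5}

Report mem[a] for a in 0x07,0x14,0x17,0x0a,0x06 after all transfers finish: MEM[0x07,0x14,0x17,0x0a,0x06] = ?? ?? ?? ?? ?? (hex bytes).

#0 dst[0x0d+4] := {0x87,0x96,0xc1,0xc9}
#1 dst[0x14+7] := {0x4d,0x27,0x44,0xbf,0x87,0x96,0xc1}
#2 dst[0x06+5] := {0xc9,0x8b,0x05,0x7a,0x4d}
query mem[0x07]=0x8b, mem[0x14]=0x4d, mem[0x17]=0xbf, mem[0x0a]=0x4d, mem[0x06]=0xc9

MEM[0x07,0x14,0x17,0x0a,0x06] = 8b 4d bf 4d c9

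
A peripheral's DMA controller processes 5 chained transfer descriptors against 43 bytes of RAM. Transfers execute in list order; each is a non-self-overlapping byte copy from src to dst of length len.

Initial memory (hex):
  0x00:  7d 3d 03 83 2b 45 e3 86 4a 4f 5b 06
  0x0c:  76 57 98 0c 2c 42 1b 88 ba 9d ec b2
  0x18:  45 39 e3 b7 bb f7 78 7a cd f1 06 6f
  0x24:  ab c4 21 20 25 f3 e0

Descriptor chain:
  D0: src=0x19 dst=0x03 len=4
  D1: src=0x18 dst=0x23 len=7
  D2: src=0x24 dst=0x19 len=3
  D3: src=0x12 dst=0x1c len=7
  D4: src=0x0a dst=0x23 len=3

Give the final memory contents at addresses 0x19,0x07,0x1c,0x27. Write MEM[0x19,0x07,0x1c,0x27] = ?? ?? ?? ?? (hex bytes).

MEM[0x19,0x07,0x1c,0x27] = 39 86 1b bb

[0] 0x19->0x03 len=4 : 39 e3 b7 bb
[1] 0x18->0x23 len=7 : 45 39 e3 b7 bb f7 78
[2] 0x24->0x19 len=3 : 39 e3 b7
[3] 0x12->0x1c len=7 : 1b 88 ba 9d ec b2 45
[4] 0x0a->0x23 len=3 : 5b 06 76
query mem[0x19]=0x39, mem[0x07]=0x86, mem[0x1c]=0x1b, mem[0x27]=0xbb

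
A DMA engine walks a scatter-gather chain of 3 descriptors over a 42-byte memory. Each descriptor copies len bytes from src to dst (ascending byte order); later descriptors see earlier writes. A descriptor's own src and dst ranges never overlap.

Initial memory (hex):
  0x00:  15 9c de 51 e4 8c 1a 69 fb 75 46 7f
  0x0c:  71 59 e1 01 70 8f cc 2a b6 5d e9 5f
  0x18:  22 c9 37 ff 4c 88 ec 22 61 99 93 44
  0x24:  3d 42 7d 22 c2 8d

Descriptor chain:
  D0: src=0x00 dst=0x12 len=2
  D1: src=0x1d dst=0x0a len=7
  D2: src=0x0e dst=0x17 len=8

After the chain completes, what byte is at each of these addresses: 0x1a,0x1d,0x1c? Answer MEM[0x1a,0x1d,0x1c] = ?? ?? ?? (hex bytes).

  after D0: wrote 2B at 0x12 = 159c
  after D1: wrote 7B at 0x0a = 88ec2261999344
  after D2: wrote 8B at 0x17 = 9993448f159cb65d
query mem[0x1a]=0x8f, mem[0x1d]=0xb6, mem[0x1c]=0x9c

MEM[0x1a,0x1d,0x1c] = 8f b6 9c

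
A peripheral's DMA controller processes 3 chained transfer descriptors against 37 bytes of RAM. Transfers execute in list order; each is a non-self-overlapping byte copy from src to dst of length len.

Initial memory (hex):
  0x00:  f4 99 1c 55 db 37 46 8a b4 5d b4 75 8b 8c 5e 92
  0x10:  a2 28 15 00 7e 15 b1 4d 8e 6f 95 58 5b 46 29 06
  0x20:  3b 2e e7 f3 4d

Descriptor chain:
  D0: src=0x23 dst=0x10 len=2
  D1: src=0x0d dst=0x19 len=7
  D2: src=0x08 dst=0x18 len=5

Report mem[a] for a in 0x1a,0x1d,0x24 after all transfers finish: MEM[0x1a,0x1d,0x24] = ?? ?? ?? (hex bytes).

MEM[0x1a,0x1d,0x24] = b4 4d 4d

D0: mem[0x10..0x11] <- [f3 4d]
D1: mem[0x19..0x1f] <- [8c 5e 92 f3 4d 15 00]
D2: mem[0x18..0x1c] <- [b4 5d b4 75 8b]
query mem[0x1a]=0xb4, mem[0x1d]=0x4d, mem[0x24]=0x4d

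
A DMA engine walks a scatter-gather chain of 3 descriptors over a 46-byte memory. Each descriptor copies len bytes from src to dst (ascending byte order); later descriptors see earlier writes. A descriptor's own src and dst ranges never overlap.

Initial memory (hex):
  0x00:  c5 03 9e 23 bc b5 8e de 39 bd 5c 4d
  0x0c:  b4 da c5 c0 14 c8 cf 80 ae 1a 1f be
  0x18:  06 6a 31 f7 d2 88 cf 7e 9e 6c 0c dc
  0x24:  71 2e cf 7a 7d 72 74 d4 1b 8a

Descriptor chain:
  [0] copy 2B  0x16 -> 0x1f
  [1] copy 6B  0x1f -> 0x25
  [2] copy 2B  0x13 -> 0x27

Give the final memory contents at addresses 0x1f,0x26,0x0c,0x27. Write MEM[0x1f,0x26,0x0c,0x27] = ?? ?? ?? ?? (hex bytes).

[0] 0x16->0x1f len=2 : 1f be
[1] 0x1f->0x25 len=6 : 1f be 6c 0c dc 71
[2] 0x13->0x27 len=2 : 80 ae
query mem[0x1f]=0x1f, mem[0x26]=0xbe, mem[0x0c]=0xb4, mem[0x27]=0x80

MEM[0x1f,0x26,0x0c,0x27] = 1f be b4 80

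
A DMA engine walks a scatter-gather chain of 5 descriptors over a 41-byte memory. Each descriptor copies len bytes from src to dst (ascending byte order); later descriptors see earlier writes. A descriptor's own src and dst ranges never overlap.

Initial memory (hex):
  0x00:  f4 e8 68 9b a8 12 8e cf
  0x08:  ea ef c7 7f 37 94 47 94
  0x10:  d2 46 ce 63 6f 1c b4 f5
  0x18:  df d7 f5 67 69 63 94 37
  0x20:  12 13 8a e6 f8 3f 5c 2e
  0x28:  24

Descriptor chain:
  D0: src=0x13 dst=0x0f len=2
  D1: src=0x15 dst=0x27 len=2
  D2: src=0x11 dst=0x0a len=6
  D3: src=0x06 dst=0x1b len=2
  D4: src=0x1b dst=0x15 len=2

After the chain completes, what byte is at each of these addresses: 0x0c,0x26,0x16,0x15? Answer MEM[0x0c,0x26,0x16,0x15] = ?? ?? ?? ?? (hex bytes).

  after D0: wrote 2B at 0x0f = 636f
  after D1: wrote 2B at 0x27 = 1cb4
  after D2: wrote 6B at 0x0a = 46ce636f1cb4
  after D3: wrote 2B at 0x1b = 8ecf
  after D4: wrote 2B at 0x15 = 8ecf
query mem[0x0c]=0x63, mem[0x26]=0x5c, mem[0x16]=0xcf, mem[0x15]=0x8e

MEM[0x0c,0x26,0x16,0x15] = 63 5c cf 8e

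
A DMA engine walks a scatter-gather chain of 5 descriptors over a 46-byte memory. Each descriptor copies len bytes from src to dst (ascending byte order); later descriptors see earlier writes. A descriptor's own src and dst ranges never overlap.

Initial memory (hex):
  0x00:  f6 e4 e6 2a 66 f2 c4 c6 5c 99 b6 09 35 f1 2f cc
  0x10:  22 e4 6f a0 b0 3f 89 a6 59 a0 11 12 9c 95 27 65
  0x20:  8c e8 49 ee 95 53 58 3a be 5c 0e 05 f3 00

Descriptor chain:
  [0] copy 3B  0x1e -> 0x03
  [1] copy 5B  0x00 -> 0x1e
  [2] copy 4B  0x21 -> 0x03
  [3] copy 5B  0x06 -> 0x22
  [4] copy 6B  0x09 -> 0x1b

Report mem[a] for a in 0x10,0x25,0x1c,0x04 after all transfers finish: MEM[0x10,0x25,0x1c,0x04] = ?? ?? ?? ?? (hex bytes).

MEM[0x10,0x25,0x1c,0x04] = 22 99 b6 65

[0] 0x1e->0x03 len=3 : 27 65 8c
[1] 0x00->0x1e len=5 : f6 e4 e6 27 65
[2] 0x21->0x03 len=4 : 27 65 ee 95
[3] 0x06->0x22 len=5 : 95 c6 5c 99 b6
[4] 0x09->0x1b len=6 : 99 b6 09 35 f1 2f
query mem[0x10]=0x22, mem[0x25]=0x99, mem[0x1c]=0xb6, mem[0x04]=0x65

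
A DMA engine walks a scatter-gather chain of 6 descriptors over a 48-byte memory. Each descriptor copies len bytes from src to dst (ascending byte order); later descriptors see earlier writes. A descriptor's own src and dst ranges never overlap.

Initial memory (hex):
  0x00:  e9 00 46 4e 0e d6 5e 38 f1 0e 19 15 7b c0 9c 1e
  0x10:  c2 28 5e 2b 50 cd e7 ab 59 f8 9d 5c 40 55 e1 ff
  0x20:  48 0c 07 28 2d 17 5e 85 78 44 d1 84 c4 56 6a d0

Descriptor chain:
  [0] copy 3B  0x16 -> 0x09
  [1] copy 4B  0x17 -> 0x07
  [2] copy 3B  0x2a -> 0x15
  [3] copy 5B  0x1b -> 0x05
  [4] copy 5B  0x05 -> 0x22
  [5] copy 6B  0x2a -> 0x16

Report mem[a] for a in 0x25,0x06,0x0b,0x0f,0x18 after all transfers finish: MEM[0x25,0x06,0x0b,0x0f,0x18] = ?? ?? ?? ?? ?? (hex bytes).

  after D0: wrote 3B at 0x09 = e7ab59
  after D1: wrote 4B at 0x07 = ab59f89d
  after D2: wrote 3B at 0x15 = d184c4
  after D3: wrote 5B at 0x05 = 5c4055e1ff
  after D4: wrote 5B at 0x22 = 5c4055e1ff
  after D5: wrote 6B at 0x16 = d184c4566ad0
query mem[0x25]=0xe1, mem[0x06]=0x40, mem[0x0b]=0x59, mem[0x0f]=0x1e, mem[0x18]=0xc4

MEM[0x25,0x06,0x0b,0x0f,0x18] = e1 40 59 1e c4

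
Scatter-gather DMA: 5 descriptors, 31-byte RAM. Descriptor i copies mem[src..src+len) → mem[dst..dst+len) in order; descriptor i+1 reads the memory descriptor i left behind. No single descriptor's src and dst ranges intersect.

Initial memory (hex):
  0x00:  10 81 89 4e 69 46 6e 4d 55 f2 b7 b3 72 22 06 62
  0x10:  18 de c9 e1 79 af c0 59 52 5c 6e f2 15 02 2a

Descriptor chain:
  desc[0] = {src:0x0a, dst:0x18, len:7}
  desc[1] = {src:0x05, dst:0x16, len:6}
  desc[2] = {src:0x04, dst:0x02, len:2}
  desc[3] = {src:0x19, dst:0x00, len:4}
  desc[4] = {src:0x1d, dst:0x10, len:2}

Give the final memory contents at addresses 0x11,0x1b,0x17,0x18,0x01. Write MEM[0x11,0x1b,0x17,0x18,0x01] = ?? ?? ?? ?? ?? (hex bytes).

D0: mem[0x18..0x1e] <- [b7 b3 72 22 06 62 18]
D1: mem[0x16..0x1b] <- [46 6e 4d 55 f2 b7]
D2: mem[0x02..0x03] <- [69 46]
D3: mem[0x00..0x03] <- [55 f2 b7 06]
D4: mem[0x10..0x11] <- [62 18]
query mem[0x11]=0x18, mem[0x1b]=0xb7, mem[0x17]=0x6e, mem[0x18]=0x4d, mem[0x01]=0xf2

MEM[0x11,0x1b,0x17,0x18,0x01] = 18 b7 6e 4d f2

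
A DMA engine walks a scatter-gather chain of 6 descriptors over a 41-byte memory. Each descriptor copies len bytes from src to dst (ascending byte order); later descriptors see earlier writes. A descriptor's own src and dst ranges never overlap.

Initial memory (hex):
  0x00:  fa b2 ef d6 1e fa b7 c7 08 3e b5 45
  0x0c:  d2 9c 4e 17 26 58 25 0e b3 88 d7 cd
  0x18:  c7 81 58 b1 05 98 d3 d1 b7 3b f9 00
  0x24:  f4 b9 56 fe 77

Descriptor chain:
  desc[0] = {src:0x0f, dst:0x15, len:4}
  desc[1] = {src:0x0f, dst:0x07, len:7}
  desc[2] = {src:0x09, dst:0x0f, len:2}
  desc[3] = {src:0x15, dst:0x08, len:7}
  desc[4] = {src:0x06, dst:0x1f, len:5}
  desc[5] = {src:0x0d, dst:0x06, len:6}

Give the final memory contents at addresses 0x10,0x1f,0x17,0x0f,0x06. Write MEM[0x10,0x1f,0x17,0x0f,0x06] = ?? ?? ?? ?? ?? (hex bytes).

D0: mem[0x15..0x18] <- [17 26 58 25]
D1: mem[0x07..0x0d] <- [17 26 58 25 0e b3 17]
D2: mem[0x0f..0x10] <- [58 25]
D3: mem[0x08..0x0e] <- [17 26 58 25 81 58 b1]
D4: mem[0x1f..0x23] <- [b7 17 17 26 58]
D5: mem[0x06..0x0b] <- [58 b1 58 25 58 25]
query mem[0x10]=0x25, mem[0x1f]=0xb7, mem[0x17]=0x58, mem[0x0f]=0x58, mem[0x06]=0x58

MEM[0x10,0x1f,0x17,0x0f,0x06] = 25 b7 58 58 58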